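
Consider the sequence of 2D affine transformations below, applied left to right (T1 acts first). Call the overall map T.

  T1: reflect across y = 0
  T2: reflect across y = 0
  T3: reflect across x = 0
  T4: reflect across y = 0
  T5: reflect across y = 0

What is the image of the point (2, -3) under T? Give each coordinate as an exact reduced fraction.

T(p) = (-2, -3)

T1 reflect across y = 0: (2, -3) → (2, 3)
T2 reflect across y = 0: (2, 3) → (2, -3)
T3 reflect across x = 0: (2, -3) → (-2, -3)
T4 reflect across y = 0: (-2, -3) → (-2, 3)
T5 reflect across y = 0: (-2, 3) → (-2, -3)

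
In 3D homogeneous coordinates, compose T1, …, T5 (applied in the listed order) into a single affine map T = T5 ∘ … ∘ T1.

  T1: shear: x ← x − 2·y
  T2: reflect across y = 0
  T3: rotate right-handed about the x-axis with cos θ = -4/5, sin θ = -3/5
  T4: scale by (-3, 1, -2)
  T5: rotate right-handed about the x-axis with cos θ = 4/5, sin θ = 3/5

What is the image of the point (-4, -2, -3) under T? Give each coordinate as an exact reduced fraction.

T(p) = (0, -32/25, -99/25)

T1 shear: x ← x − 2·y: (-4, -2, -3) → (0, -2, -3)
T2 reflect across y = 0: (0, -2, -3) → (0, 2, -3)
T3 rotate right-handed about the x-axis with cos θ = -4/5, sin θ = -3/5: (0, 2, -3) → (0, -17/5, 6/5)
T4 scale by (-3, 1, -2): (0, -17/5, 6/5) → (0, -17/5, -12/5)
T5 rotate right-handed about the x-axis with cos θ = 4/5, sin θ = 3/5: (0, -17/5, -12/5) → (0, -32/25, -99/25)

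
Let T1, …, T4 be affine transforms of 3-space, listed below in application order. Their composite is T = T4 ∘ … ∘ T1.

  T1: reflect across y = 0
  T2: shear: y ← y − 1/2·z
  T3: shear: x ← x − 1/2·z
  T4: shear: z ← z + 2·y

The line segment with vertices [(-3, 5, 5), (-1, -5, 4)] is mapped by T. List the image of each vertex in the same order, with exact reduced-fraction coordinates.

image vertices: (-11/2, -15/2, -10), (-3, 3, 10)

T1 reflect across y = 0: (-3, 5, 5) → (-3, -5, 5); (-1, -5, 4) → (-1, 5, 4)
T2 shear: y ← y − 1/2·z: (-3, -5, 5) → (-3, -15/2, 5); (-1, 5, 4) → (-1, 3, 4)
T3 shear: x ← x − 1/2·z: (-3, -15/2, 5) → (-11/2, -15/2, 5); (-1, 3, 4) → (-3, 3, 4)
T4 shear: z ← z + 2·y: (-11/2, -15/2, 5) → (-11/2, -15/2, -10); (-3, 3, 4) → (-3, 3, 10)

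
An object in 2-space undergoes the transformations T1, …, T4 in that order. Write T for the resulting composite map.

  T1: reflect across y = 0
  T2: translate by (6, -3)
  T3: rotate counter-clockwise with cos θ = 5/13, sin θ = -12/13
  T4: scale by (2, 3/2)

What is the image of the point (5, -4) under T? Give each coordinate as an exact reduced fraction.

T(p) = (134/13, -381/26)

T1 reflect across y = 0: (5, -4) → (5, 4)
T2 translate by (6, -3): (5, 4) → (11, 1)
T3 rotate counter-clockwise with cos θ = 5/13, sin θ = -12/13: (11, 1) → (67/13, -127/13)
T4 scale by (2, 3/2): (67/13, -127/13) → (134/13, -381/26)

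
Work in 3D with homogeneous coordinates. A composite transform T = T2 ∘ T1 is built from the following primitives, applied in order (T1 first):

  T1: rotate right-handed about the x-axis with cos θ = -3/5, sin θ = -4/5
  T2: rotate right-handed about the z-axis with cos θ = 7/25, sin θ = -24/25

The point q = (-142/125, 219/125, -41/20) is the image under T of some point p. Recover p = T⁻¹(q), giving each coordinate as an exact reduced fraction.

p = (-2, 2, 3/4)

T1 = [1 0 0 0; 0 -3/5 4/5 0; 0 -4/5 -3/5 0; 0 0 0 1]
T2·T1 = [7/25 -72/125 96/125 0; -24/25 -21/125 28/125 0; 0 -4/5 -3/5 0; 0 0 0 1]
det M = 1; M⁻¹ = [7/25 -24/25 0 0; -72/125 -21/125 -4/5 0; 96/125 28/125 -3/5 0; 0 0 0 1]
M⁻¹ · (-142/125, 219/125, -41/20)ᵀ = (-2, 2, 3/4)ᵀ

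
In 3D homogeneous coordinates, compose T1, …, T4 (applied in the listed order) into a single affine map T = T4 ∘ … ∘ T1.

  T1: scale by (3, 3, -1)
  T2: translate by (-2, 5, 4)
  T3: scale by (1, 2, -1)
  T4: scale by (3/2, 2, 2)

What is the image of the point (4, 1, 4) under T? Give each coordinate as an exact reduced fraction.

T(p) = (15, 32, 0)

T1 scale by (3, 3, -1): (4, 1, 4) → (12, 3, -4)
T2 translate by (-2, 5, 4): (12, 3, -4) → (10, 8, 0)
T3 scale by (1, 2, -1): (10, 8, 0) → (10, 16, 0)
T4 scale by (3/2, 2, 2): (10, 16, 0) → (15, 32, 0)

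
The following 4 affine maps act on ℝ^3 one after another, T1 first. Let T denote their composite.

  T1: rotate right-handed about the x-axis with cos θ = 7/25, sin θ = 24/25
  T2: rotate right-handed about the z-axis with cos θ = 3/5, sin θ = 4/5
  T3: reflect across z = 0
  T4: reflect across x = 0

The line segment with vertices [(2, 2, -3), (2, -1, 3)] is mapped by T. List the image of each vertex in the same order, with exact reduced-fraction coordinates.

image vertices: (194/125, 458/125, -27/25), (-466/125, -37/125, 3/25)

T1 rotate right-handed about the x-axis with cos θ = 7/25, sin θ = 24/25: (2, 2, -3) → (2, 86/25, 27/25); (2, -1, 3) → (2, -79/25, -3/25)
T2 rotate right-handed about the z-axis with cos θ = 3/5, sin θ = 4/5: (2, 86/25, 27/25) → (-194/125, 458/125, 27/25); (2, -79/25, -3/25) → (466/125, -37/125, -3/25)
T3 reflect across z = 0: (-194/125, 458/125, 27/25) → (-194/125, 458/125, -27/25); (466/125, -37/125, -3/25) → (466/125, -37/125, 3/25)
T4 reflect across x = 0: (-194/125, 458/125, -27/25) → (194/125, 458/125, -27/25); (466/125, -37/125, 3/25) → (-466/125, -37/125, 3/25)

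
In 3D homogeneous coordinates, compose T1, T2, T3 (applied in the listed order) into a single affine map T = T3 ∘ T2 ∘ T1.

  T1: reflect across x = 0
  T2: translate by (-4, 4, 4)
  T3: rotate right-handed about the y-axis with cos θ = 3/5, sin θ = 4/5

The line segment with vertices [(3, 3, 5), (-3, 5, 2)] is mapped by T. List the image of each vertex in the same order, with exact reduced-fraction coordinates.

image vertices: (3, 7, 11), (21/5, 9, 22/5)

T1 reflect across x = 0: (3, 3, 5) → (-3, 3, 5); (-3, 5, 2) → (3, 5, 2)
T2 translate by (-4, 4, 4): (-3, 3, 5) → (-7, 7, 9); (3, 5, 2) → (-1, 9, 6)
T3 rotate right-handed about the y-axis with cos θ = 3/5, sin θ = 4/5: (-7, 7, 9) → (3, 7, 11); (-1, 9, 6) → (21/5, 9, 22/5)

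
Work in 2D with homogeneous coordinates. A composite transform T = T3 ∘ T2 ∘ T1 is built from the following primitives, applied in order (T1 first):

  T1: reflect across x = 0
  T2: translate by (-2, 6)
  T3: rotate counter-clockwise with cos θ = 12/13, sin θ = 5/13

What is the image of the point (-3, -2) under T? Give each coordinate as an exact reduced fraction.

T(p) = (-8/13, 53/13)

T1 reflect across x = 0: (-3, -2) → (3, -2)
T2 translate by (-2, 6): (3, -2) → (1, 4)
T3 rotate counter-clockwise with cos θ = 12/13, sin θ = 5/13: (1, 4) → (-8/13, 53/13)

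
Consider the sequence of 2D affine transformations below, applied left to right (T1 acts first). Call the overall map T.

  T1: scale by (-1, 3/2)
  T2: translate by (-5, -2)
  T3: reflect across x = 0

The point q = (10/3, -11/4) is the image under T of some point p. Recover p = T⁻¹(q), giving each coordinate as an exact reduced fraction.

T1 = [-1 0 0; 0 3/2 0; 0 0 1]
T2·T1 = [-1 0 -5; 0 3/2 -2; 0 0 1]
T3·…·T1 = [1 0 5; 0 3/2 -2; 0 0 1]
det M = 3/2; M⁻¹ = [1 0 -5; 0 2/3 4/3; 0 0 1]
M⁻¹ · (10/3, -11/4)ᵀ = (-5/3, -1/2)ᵀ

p = (-5/3, -1/2)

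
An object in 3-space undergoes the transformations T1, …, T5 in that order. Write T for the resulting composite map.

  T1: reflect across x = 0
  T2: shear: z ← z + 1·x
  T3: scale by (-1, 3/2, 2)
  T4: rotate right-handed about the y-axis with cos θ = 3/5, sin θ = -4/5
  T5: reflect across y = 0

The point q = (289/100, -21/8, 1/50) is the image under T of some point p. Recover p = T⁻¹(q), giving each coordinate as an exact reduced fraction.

T1 = [-1 0 0 0; 0 1 0 0; 0 0 1 0; 0 0 0 1]
T2·T1 = [-1 0 0 0; 0 1 0 0; -1 0 1 0; 0 0 0 1]
T3·…·T1 = [1 0 0 0; 0 3/2 0 0; -2 0 2 0; 0 0 0 1]
T4·…·T1 = [11/5 0 -8/5 0; 0 3/2 0 0; -2/5 0 6/5 0; 0 0 0 1]
T5·…·T1 = [11/5 0 -8/5 0; 0 -3/2 0 0; -2/5 0 6/5 0; 0 0 0 1]
det M = -3; M⁻¹ = [3/5 0 4/5 0; 0 -2/3 0 0; 1/5 0 11/10 0; 0 0 0 1]
M⁻¹ · (289/100, -21/8, 1/50)ᵀ = (7/4, 7/4, 3/5)ᵀ

p = (7/4, 7/4, 3/5)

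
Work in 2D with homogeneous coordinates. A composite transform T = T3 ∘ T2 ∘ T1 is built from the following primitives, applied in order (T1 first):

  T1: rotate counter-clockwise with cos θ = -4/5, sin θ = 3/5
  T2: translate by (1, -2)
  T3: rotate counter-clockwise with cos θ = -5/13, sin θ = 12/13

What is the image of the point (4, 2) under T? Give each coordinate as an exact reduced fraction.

T(p) = (157/65, -174/65)

T1 rotate counter-clockwise with cos θ = -4/5, sin θ = 3/5: (4, 2) → (-22/5, 4/5)
T2 translate by (1, -2): (-22/5, 4/5) → (-17/5, -6/5)
T3 rotate counter-clockwise with cos θ = -5/13, sin θ = 12/13: (-17/5, -6/5) → (157/65, -174/65)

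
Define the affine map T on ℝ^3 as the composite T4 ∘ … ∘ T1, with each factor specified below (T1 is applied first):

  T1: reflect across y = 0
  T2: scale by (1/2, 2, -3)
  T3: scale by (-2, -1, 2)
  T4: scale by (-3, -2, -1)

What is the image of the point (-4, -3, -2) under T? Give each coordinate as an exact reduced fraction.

T1 reflect across y = 0: (-4, -3, -2) → (-4, 3, -2)
T2 scale by (1/2, 2, -3): (-4, 3, -2) → (-2, 6, 6)
T3 scale by (-2, -1, 2): (-2, 6, 6) → (4, -6, 12)
T4 scale by (-3, -2, -1): (4, -6, 12) → (-12, 12, -12)

T(p) = (-12, 12, -12)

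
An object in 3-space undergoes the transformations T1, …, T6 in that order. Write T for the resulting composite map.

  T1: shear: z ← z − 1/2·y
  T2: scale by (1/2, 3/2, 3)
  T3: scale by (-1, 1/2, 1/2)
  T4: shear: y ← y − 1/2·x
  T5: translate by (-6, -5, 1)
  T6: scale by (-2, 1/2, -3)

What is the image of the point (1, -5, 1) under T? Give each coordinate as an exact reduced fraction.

T1 shear: z ← z − 1/2·y: (1, -5, 1) → (1, -5, 7/2)
T2 scale by (1/2, 3/2, 3): (1, -5, 7/2) → (1/2, -15/2, 21/2)
T3 scale by (-1, 1/2, 1/2): (1/2, -15/2, 21/2) → (-1/2, -15/4, 21/4)
T4 shear: y ← y − 1/2·x: (-1/2, -15/4, 21/4) → (-1/2, -7/2, 21/4)
T5 translate by (-6, -5, 1): (-1/2, -7/2, 21/4) → (-13/2, -17/2, 25/4)
T6 scale by (-2, 1/2, -3): (-13/2, -17/2, 25/4) → (13, -17/4, -75/4)

T(p) = (13, -17/4, -75/4)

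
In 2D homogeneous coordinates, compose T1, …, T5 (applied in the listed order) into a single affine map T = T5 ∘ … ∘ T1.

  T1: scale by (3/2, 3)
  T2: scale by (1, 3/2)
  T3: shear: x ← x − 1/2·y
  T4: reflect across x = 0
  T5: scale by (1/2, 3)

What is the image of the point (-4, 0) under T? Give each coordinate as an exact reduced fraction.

T1 scale by (3/2, 3): (-4, 0) → (-6, 0)
T2 scale by (1, 3/2): (-6, 0) → (-6, 0)
T3 shear: x ← x − 1/2·y: (-6, 0) → (-6, 0)
T4 reflect across x = 0: (-6, 0) → (6, 0)
T5 scale by (1/2, 3): (6, 0) → (3, 0)

T(p) = (3, 0)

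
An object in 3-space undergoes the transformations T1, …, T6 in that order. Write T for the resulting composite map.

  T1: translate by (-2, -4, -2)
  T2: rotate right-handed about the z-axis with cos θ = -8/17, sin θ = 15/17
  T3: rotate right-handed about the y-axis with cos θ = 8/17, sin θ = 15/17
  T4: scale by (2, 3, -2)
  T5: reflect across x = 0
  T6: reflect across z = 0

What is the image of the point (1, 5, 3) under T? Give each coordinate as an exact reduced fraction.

T(p) = (-398/289, -69/17, 482/289)

T1 translate by (-2, -4, -2): (1, 5, 3) → (-1, 1, 1)
T2 rotate right-handed about the z-axis with cos θ = -8/17, sin θ = 15/17: (-1, 1, 1) → (-7/17, -23/17, 1)
T3 rotate right-handed about the y-axis with cos θ = 8/17, sin θ = 15/17: (-7/17, -23/17, 1) → (199/289, -23/17, 241/289)
T4 scale by (2, 3, -2): (199/289, -23/17, 241/289) → (398/289, -69/17, -482/289)
T5 reflect across x = 0: (398/289, -69/17, -482/289) → (-398/289, -69/17, -482/289)
T6 reflect across z = 0: (-398/289, -69/17, -482/289) → (-398/289, -69/17, 482/289)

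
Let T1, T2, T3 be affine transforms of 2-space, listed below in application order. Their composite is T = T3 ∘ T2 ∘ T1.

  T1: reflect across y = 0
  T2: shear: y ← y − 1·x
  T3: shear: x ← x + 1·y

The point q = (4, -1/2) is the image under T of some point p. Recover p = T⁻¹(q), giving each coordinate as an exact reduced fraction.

T1 = [1 0 0; 0 -1 0; 0 0 1]
T2·T1 = [1 0 0; -1 -1 0; 0 0 1]
T3·…·T1 = [0 -1 0; -1 -1 0; 0 0 1]
det M = -1; M⁻¹ = [1 -1 0; -1 0 0; 0 0 1]
M⁻¹ · (4, -1/2)ᵀ = (9/2, -4)ᵀ

p = (9/2, -4)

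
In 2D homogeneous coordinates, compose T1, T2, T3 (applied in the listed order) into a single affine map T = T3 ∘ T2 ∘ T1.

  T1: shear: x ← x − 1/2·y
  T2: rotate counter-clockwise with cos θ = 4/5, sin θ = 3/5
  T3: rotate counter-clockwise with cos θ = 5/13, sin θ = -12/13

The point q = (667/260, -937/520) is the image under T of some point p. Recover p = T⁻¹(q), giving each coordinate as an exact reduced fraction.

T1 = [1 -1/2 0; 0 1 0; 0 0 1]
T2·T1 = [4/5 -1 0; 3/5 1/2 0; 0 0 1]
T3·…·T1 = [56/65 1/13 0; -33/65 29/26 0; 0 0 1]
det M = 1; M⁻¹ = [29/26 -1/13 0; 33/65 56/65 0; 0 0 1]
M⁻¹ · (667/260, -937/520)ᵀ = (3, -1/4)ᵀ

p = (3, -1/4)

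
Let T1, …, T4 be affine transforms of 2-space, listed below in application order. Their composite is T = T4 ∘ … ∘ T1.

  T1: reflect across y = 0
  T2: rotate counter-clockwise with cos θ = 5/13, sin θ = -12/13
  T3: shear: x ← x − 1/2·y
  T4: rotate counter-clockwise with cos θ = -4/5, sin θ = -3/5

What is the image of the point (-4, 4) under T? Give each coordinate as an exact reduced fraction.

T(p) = (412/65, 134/65)

T1 reflect across y = 0: (-4, 4) → (-4, -4)
T2 rotate counter-clockwise with cos θ = 5/13, sin θ = -12/13: (-4, -4) → (-68/13, 28/13)
T3 shear: x ← x − 1/2·y: (-68/13, 28/13) → (-82/13, 28/13)
T4 rotate counter-clockwise with cos θ = -4/5, sin θ = -3/5: (-82/13, 28/13) → (412/65, 134/65)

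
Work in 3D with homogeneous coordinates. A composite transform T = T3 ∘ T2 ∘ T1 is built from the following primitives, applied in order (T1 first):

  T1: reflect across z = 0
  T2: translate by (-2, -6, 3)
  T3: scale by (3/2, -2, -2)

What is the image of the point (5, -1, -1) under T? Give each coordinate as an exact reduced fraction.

T(p) = (9/2, 14, -8)

T1 reflect across z = 0: (5, -1, -1) → (5, -1, 1)
T2 translate by (-2, -6, 3): (5, -1, 1) → (3, -7, 4)
T3 scale by (3/2, -2, -2): (3, -7, 4) → (9/2, 14, -8)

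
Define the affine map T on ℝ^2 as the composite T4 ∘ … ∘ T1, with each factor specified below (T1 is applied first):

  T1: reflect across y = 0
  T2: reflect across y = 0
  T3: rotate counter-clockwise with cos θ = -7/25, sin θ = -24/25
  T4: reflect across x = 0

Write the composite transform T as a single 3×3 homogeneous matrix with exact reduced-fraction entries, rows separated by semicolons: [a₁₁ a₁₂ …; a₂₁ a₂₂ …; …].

T = [7/25 -24/25 0; -24/25 -7/25 0; 0 0 1]

T1 = [1 0 0; 0 -1 0; 0 0 1]
T2·T1 = [1 0 0; 0 1 0; 0 0 1]
T3·…·T1 = [-7/25 24/25 0; -24/25 -7/25 0; 0 0 1]
T4·…·T1 = [7/25 -24/25 0; -24/25 -7/25 0; 0 0 1]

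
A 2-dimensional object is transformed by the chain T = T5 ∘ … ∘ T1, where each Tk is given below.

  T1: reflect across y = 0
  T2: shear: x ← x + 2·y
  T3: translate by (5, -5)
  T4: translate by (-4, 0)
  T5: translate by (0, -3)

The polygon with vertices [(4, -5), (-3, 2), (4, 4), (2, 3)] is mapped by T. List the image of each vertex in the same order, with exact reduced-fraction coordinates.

image vertices: (15, -3), (-6, -10), (-3, -12), (-3, -11)

T1 reflect across y = 0: (4, -5) → (4, 5); (-3, 2) → (-3, -2); (4, 4) → (4, -4); (2, 3) → (2, -3)
T2 shear: x ← x + 2·y: (4, 5) → (14, 5); (-3, -2) → (-7, -2); (4, -4) → (-4, -4); (2, -3) → (-4, -3)
T3 translate by (5, -5): (14, 5) → (19, 0); (-7, -2) → (-2, -7); (-4, -4) → (1, -9); (-4, -3) → (1, -8)
T4 translate by (-4, 0): (19, 0) → (15, 0); (-2, -7) → (-6, -7); (1, -9) → (-3, -9); (1, -8) → (-3, -8)
T5 translate by (0, -3): (15, 0) → (15, -3); (-6, -7) → (-6, -10); (-3, -9) → (-3, -12); (-3, -8) → (-3, -11)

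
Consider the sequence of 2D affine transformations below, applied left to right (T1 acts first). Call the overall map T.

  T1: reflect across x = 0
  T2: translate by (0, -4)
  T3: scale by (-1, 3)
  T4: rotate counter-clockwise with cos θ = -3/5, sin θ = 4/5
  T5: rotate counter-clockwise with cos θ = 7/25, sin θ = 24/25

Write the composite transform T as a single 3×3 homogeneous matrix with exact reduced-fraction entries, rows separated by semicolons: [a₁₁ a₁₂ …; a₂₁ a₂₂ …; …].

T = [-117/125 132/125 -528/125; -44/125 -351/125 1404/125; 0 0 1]

T1 = [-1 0 0; 0 1 0; 0 0 1]
T2·T1 = [-1 0 0; 0 1 -4; 0 0 1]
T3·…·T1 = [1 0 0; 0 3 -12; 0 0 1]
T4·…·T1 = [-3/5 -12/5 48/5; 4/5 -9/5 36/5; 0 0 1]
T5·…·T1 = [-117/125 132/125 -528/125; -44/125 -351/125 1404/125; 0 0 1]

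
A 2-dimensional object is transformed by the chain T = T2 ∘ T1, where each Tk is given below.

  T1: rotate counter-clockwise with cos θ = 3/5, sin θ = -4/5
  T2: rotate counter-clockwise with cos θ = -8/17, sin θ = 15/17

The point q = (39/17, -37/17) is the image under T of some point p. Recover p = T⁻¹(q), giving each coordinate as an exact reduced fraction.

T1 = [3/5 4/5 0; -4/5 3/5 0; 0 0 1]
T2·T1 = [36/85 -77/85 0; 77/85 36/85 0; 0 0 1]
det M = 1; M⁻¹ = [36/85 77/85 0; -77/85 36/85 0; 0 0 1]
M⁻¹ · (39/17, -37/17)ᵀ = (-1, -3)ᵀ

p = (-1, -3)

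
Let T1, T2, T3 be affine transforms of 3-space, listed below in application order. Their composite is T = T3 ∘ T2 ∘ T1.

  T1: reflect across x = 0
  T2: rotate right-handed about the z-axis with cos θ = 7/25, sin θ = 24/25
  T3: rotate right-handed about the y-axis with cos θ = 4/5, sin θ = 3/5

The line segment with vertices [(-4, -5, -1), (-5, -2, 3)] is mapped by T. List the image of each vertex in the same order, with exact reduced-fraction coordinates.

T1 reflect across x = 0: (-4, -5, -1) → (4, -5, -1); (-5, -2, 3) → (5, -2, 3)
T2 rotate right-handed about the z-axis with cos θ = 7/25, sin θ = 24/25: (4, -5, -1) → (148/25, 61/25, -1); (5, -2, 3) → (83/25, 106/25, 3)
T3 rotate right-handed about the y-axis with cos θ = 4/5, sin θ = 3/5: (148/25, 61/25, -1) → (517/125, 61/25, -544/125); (83/25, 106/25, 3) → (557/125, 106/25, 51/125)

image vertices: (517/125, 61/25, -544/125), (557/125, 106/25, 51/125)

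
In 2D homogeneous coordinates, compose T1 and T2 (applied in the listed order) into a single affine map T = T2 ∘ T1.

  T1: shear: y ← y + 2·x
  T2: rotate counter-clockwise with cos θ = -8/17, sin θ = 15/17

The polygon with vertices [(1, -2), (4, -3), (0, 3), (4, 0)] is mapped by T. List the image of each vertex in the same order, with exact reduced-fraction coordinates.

image vertices: (-8/17, 15/17), (-107/17, 20/17), (-45/17, -24/17), (-152/17, -4/17)

T1 shear: y ← y + 2·x: (1, -2) → (1, 0); (4, -3) → (4, 5); (0, 3) → (0, 3); (4, 0) → (4, 8)
T2 rotate counter-clockwise with cos θ = -8/17, sin θ = 15/17: (1, 0) → (-8/17, 15/17); (4, 5) → (-107/17, 20/17); (0, 3) → (-45/17, -24/17); (4, 8) → (-152/17, -4/17)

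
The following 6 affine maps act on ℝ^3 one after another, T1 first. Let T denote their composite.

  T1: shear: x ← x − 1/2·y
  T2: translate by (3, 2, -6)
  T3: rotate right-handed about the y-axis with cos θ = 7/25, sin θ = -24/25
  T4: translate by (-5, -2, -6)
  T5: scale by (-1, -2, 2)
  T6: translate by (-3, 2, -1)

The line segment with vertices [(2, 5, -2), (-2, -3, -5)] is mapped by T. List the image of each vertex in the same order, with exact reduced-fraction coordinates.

T1 shear: x ← x − 1/2·y: (2, 5, -2) → (-1/2, 5, -2); (-2, -3, -5) → (-1/2, -3, -5)
T2 translate by (3, 2, -6): (-1/2, 5, -2) → (5/2, 7, -8); (-1/2, -3, -5) → (5/2, -1, -11)
T3 rotate right-handed about the y-axis with cos θ = 7/25, sin θ = -24/25: (5/2, 7, -8) → (419/50, 7, 4/25); (5/2, -1, -11) → (563/50, -1, -17/25)
T4 translate by (-5, -2, -6): (419/50, 7, 4/25) → (169/50, 5, -146/25); (563/50, -1, -17/25) → (313/50, -3, -167/25)
T5 scale by (-1, -2, 2): (169/50, 5, -146/25) → (-169/50, -10, -292/25); (313/50, -3, -167/25) → (-313/50, 6, -334/25)
T6 translate by (-3, 2, -1): (-169/50, -10, -292/25) → (-319/50, -8, -317/25); (-313/50, 6, -334/25) → (-463/50, 8, -359/25)

image vertices: (-319/50, -8, -317/25), (-463/50, 8, -359/25)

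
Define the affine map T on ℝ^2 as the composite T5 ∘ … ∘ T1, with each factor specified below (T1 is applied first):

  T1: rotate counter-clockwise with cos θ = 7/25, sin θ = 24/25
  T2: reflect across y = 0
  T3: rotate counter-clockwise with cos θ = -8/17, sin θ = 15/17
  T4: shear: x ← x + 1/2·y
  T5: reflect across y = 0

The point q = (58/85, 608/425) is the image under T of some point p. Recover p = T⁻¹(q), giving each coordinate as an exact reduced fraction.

p = (0, 2)

T1 = [7/25 -24/25 0; 24/25 7/25 0; 0 0 1]
T2·T1 = [7/25 -24/25 0; -24/25 -7/25 0; 0 0 1]
T3·…·T1 = [304/425 297/425 0; 297/425 -304/425 0; 0 0 1]
T4·…·T1 = [181/170 29/85 0; 297/425 -304/425 0; 0 0 1]
T5·…·T1 = [181/170 29/85 0; -297/425 304/425 0; 0 0 1]
det M = 1; M⁻¹ = [304/425 -29/85 0; 297/425 181/170 0; 0 0 1]
M⁻¹ · (58/85, 608/425)ᵀ = (0, 2)ᵀ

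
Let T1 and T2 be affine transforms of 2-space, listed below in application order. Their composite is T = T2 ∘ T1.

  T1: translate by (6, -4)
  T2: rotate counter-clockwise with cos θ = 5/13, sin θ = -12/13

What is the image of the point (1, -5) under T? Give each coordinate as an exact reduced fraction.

T1 translate by (6, -4): (1, -5) → (7, -9)
T2 rotate counter-clockwise with cos θ = 5/13, sin θ = -12/13: (7, -9) → (-73/13, -129/13)

T(p) = (-73/13, -129/13)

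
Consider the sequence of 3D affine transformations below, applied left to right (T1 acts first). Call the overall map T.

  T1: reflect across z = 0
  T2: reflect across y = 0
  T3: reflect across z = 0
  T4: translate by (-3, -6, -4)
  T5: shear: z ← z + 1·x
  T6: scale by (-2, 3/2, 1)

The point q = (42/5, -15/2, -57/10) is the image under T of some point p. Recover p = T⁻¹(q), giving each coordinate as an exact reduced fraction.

p = (-6/5, -1, 5/2)

T1 = [1 0 0 0; 0 1 0 0; 0 0 -1 0; 0 0 0 1]
T2·T1 = [1 0 0 0; 0 -1 0 0; 0 0 -1 0; 0 0 0 1]
T3·…·T1 = [1 0 0 0; 0 -1 0 0; 0 0 1 0; 0 0 0 1]
T4·…·T1 = [1 0 0 -3; 0 -1 0 -6; 0 0 1 -4; 0 0 0 1]
T5·…·T1 = [1 0 0 -3; 0 -1 0 -6; 1 0 1 -7; 0 0 0 1]
T6·…·T1 = [-2 0 0 6; 0 -3/2 0 -9; 1 0 1 -7; 0 0 0 1]
det M = 3; M⁻¹ = [-1/2 0 0 3; 0 -2/3 0 -6; 1/2 0 1 4; 0 0 0 1]
M⁻¹ · (42/5, -15/2, -57/10)ᵀ = (-6/5, -1, 5/2)ᵀ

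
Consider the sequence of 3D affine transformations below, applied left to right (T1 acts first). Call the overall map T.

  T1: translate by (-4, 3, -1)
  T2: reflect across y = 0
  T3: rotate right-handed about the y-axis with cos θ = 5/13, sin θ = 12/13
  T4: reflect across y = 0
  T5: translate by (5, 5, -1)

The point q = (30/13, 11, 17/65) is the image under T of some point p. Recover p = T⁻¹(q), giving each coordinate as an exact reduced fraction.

p = (9/5, 3, -1)

T1 = [1 0 0 -4; 0 1 0 3; 0 0 1 -1; 0 0 0 1]
T2·T1 = [1 0 0 -4; 0 -1 0 -3; 0 0 1 -1; 0 0 0 1]
T3·…·T1 = [5/13 0 12/13 -32/13; 0 -1 0 -3; -12/13 0 5/13 43/13; 0 0 0 1]
T4·…·T1 = [5/13 0 12/13 -32/13; 0 1 0 3; -12/13 0 5/13 43/13; 0 0 0 1]
T5·…·T1 = [5/13 0 12/13 33/13; 0 1 0 8; -12/13 0 5/13 30/13; 0 0 0 1]
det M = 1; M⁻¹ = [5/13 0 -12/13 15/13; 0 1 0 -8; 12/13 0 5/13 -42/13; 0 0 0 1]
M⁻¹ · (30/13, 11, 17/65)ᵀ = (9/5, 3, -1)ᵀ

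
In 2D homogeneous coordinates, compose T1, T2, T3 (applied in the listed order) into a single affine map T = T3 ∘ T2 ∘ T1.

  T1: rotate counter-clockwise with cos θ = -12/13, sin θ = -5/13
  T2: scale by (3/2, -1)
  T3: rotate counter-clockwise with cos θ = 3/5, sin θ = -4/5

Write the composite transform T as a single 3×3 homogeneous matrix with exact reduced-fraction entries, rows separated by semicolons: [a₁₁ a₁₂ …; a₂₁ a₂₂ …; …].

T1 = [-12/13 5/13 0; -5/13 -12/13 0; 0 0 1]
T2·T1 = [-18/13 15/26 0; 5/13 12/13 0; 0 0 1]
T3·…·T1 = [-34/65 141/130 0; 87/65 6/65 0; 0 0 1]

T = [-34/65 141/130 0; 87/65 6/65 0; 0 0 1]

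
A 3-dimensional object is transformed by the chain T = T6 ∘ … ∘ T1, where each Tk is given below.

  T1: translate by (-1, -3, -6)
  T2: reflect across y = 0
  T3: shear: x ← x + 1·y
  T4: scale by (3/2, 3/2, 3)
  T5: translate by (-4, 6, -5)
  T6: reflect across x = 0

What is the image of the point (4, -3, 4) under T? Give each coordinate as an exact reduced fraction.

T(p) = (-19/2, 15, -11)

T1 translate by (-1, -3, -6): (4, -3, 4) → (3, -6, -2)
T2 reflect across y = 0: (3, -6, -2) → (3, 6, -2)
T3 shear: x ← x + 1·y: (3, 6, -2) → (9, 6, -2)
T4 scale by (3/2, 3/2, 3): (9, 6, -2) → (27/2, 9, -6)
T5 translate by (-4, 6, -5): (27/2, 9, -6) → (19/2, 15, -11)
T6 reflect across x = 0: (19/2, 15, -11) → (-19/2, 15, -11)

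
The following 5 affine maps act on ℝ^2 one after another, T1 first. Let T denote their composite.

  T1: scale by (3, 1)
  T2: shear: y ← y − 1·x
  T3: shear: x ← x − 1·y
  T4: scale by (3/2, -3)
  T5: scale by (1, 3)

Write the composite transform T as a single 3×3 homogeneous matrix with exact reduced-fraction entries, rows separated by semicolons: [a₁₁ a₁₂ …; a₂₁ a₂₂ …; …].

T = [9 -3/2 0; 27 -9 0; 0 0 1]

T1 = [3 0 0; 0 1 0; 0 0 1]
T2·T1 = [3 0 0; -3 1 0; 0 0 1]
T3·…·T1 = [6 -1 0; -3 1 0; 0 0 1]
T4·…·T1 = [9 -3/2 0; 9 -3 0; 0 0 1]
T5·…·T1 = [9 -3/2 0; 27 -9 0; 0 0 1]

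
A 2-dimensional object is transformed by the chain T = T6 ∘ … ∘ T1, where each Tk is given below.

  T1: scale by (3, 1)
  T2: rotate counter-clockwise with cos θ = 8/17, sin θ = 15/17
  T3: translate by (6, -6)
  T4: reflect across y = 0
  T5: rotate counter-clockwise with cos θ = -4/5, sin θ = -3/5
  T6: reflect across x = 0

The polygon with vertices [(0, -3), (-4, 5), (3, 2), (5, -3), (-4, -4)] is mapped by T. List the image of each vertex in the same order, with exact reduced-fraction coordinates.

image vertices: (42/17, -189/17), (-1002/85, -761/85), (723/85, -236/85), (273/17, -81/17), (-678/85, -1454/85)

T1 scale by (3, 1): (0, -3) → (0, -3); (-4, 5) → (-12, 5); (3, 2) → (9, 2); (5, -3) → (15, -3); (-4, -4) → (-12, -4)
T2 rotate counter-clockwise with cos θ = 8/17, sin θ = 15/17: (0, -3) → (45/17, -24/17); (-12, 5) → (-171/17, -140/17); (9, 2) → (42/17, 151/17); (15, -3) → (165/17, 201/17); (-12, -4) → (-36/17, -212/17)
T3 translate by (6, -6): (45/17, -24/17) → (147/17, -126/17); (-171/17, -140/17) → (-69/17, -242/17); (42/17, 151/17) → (144/17, 49/17); (165/17, 201/17) → (267/17, 99/17); (-36/17, -212/17) → (66/17, -314/17)
T4 reflect across y = 0: (147/17, -126/17) → (147/17, 126/17); (-69/17, -242/17) → (-69/17, 242/17); (144/17, 49/17) → (144/17, -49/17); (267/17, 99/17) → (267/17, -99/17); (66/17, -314/17) → (66/17, 314/17)
T5 rotate counter-clockwise with cos θ = -4/5, sin θ = -3/5: (147/17, 126/17) → (-42/17, -189/17); (-69/17, 242/17) → (1002/85, -761/85); (144/17, -49/17) → (-723/85, -236/85); (267/17, -99/17) → (-273/17, -81/17); (66/17, 314/17) → (678/85, -1454/85)
T6 reflect across x = 0: (-42/17, -189/17) → (42/17, -189/17); (1002/85, -761/85) → (-1002/85, -761/85); (-723/85, -236/85) → (723/85, -236/85); (-273/17, -81/17) → (273/17, -81/17); (678/85, -1454/85) → (-678/85, -1454/85)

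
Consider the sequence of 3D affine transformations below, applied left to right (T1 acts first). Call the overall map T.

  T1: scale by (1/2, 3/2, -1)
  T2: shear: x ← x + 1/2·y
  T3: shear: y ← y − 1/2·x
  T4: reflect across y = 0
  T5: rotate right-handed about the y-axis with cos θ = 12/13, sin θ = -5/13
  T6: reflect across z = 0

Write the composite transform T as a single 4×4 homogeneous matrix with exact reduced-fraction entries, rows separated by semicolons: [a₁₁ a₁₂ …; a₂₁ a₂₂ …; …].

T = [6/13 9/13 5/13 0; 1/4 -9/8 0 0; -5/26 -15/52 12/13 0; 0 0 0 1]

T1 = [1/2 0 0 0; 0 3/2 0 0; 0 0 -1 0; 0 0 0 1]
T2·T1 = [1/2 3/4 0 0; 0 3/2 0 0; 0 0 -1 0; 0 0 0 1]
T3·…·T1 = [1/2 3/4 0 0; -1/4 9/8 0 0; 0 0 -1 0; 0 0 0 1]
T4·…·T1 = [1/2 3/4 0 0; 1/4 -9/8 0 0; 0 0 -1 0; 0 0 0 1]
T5·…·T1 = [6/13 9/13 5/13 0; 1/4 -9/8 0 0; 5/26 15/52 -12/13 0; 0 0 0 1]
T6·…·T1 = [6/13 9/13 5/13 0; 1/4 -9/8 0 0; -5/26 -15/52 12/13 0; 0 0 0 1]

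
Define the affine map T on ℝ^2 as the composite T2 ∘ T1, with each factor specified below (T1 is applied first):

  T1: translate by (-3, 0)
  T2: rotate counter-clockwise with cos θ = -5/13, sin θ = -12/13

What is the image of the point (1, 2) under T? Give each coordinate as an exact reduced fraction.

T(p) = (34/13, 14/13)

T1 translate by (-3, 0): (1, 2) → (-2, 2)
T2 rotate counter-clockwise with cos θ = -5/13, sin θ = -12/13: (-2, 2) → (34/13, 14/13)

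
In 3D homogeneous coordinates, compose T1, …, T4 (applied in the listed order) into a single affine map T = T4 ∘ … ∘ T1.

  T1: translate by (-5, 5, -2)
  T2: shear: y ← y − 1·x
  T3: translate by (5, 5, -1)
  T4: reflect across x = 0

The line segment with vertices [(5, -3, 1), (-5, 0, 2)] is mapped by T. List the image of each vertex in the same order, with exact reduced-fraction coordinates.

T1 translate by (-5, 5, -2): (5, -3, 1) → (0, 2, -1); (-5, 0, 2) → (-10, 5, 0)
T2 shear: y ← y − 1·x: (0, 2, -1) → (0, 2, -1); (-10, 5, 0) → (-10, 15, 0)
T3 translate by (5, 5, -1): (0, 2, -1) → (5, 7, -2); (-10, 15, 0) → (-5, 20, -1)
T4 reflect across x = 0: (5, 7, -2) → (-5, 7, -2); (-5, 20, -1) → (5, 20, -1)

image vertices: (-5, 7, -2), (5, 20, -1)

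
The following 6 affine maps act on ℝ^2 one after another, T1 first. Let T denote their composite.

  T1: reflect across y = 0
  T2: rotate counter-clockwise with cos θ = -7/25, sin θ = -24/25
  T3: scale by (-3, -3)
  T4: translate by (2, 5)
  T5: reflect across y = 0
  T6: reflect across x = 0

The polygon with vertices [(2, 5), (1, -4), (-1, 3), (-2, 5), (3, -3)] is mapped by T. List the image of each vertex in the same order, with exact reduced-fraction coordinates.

T1 reflect across y = 0: (2, 5) → (2, -5); (1, -4) → (1, 4); (-1, 3) → (-1, -3); (-2, 5) → (-2, -5); (3, -3) → (3, 3)
T2 rotate counter-clockwise with cos θ = -7/25, sin θ = -24/25: (2, -5) → (-134/25, -13/25); (1, 4) → (89/25, -52/25); (-1, -3) → (-13/5, 9/5); (-2, -5) → (-106/25, 83/25); (3, 3) → (51/25, -93/25)
T3 scale by (-3, -3): (-134/25, -13/25) → (402/25, 39/25); (89/25, -52/25) → (-267/25, 156/25); (-13/5, 9/5) → (39/5, -27/5); (-106/25, 83/25) → (318/25, -249/25); (51/25, -93/25) → (-153/25, 279/25)
T4 translate by (2, 5): (402/25, 39/25) → (452/25, 164/25); (-267/25, 156/25) → (-217/25, 281/25); (39/5, -27/5) → (49/5, -2/5); (318/25, -249/25) → (368/25, -124/25); (-153/25, 279/25) → (-103/25, 404/25)
T5 reflect across y = 0: (452/25, 164/25) → (452/25, -164/25); (-217/25, 281/25) → (-217/25, -281/25); (49/5, -2/5) → (49/5, 2/5); (368/25, -124/25) → (368/25, 124/25); (-103/25, 404/25) → (-103/25, -404/25)
T6 reflect across x = 0: (452/25, -164/25) → (-452/25, -164/25); (-217/25, -281/25) → (217/25, -281/25); (49/5, 2/5) → (-49/5, 2/5); (368/25, 124/25) → (-368/25, 124/25); (-103/25, -404/25) → (103/25, -404/25)

image vertices: (-452/25, -164/25), (217/25, -281/25), (-49/5, 2/5), (-368/25, 124/25), (103/25, -404/25)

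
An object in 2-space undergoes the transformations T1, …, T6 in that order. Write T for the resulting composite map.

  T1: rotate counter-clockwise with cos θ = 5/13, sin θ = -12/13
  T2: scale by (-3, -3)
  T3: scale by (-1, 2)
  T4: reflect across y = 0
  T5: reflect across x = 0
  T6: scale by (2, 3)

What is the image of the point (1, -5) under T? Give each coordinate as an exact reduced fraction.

T(p) = (330/13, -666/13)

T1 rotate counter-clockwise with cos θ = 5/13, sin θ = -12/13: (1, -5) → (-55/13, -37/13)
T2 scale by (-3, -3): (-55/13, -37/13) → (165/13, 111/13)
T3 scale by (-1, 2): (165/13, 111/13) → (-165/13, 222/13)
T4 reflect across y = 0: (-165/13, 222/13) → (-165/13, -222/13)
T5 reflect across x = 0: (-165/13, -222/13) → (165/13, -222/13)
T6 scale by (2, 3): (165/13, -222/13) → (330/13, -666/13)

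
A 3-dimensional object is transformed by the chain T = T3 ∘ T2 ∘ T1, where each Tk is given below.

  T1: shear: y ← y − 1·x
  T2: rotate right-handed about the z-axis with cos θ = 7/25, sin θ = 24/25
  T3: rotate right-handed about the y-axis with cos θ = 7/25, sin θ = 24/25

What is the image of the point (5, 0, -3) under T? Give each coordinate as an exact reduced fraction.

T(p) = (-143/125, 17/5, -849/125)

T1 shear: y ← y − 1·x: (5, 0, -3) → (5, -5, -3)
T2 rotate right-handed about the z-axis with cos θ = 7/25, sin θ = 24/25: (5, -5, -3) → (31/5, 17/5, -3)
T3 rotate right-handed about the y-axis with cos θ = 7/25, sin θ = 24/25: (31/5, 17/5, -3) → (-143/125, 17/5, -849/125)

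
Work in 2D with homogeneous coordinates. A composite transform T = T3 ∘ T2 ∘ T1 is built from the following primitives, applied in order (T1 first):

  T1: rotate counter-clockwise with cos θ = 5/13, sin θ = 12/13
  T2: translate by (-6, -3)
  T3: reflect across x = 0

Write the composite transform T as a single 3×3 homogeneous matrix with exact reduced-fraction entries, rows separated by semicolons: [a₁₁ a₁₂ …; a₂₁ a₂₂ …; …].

T = [-5/13 12/13 6; 12/13 5/13 -3; 0 0 1]

T1 = [5/13 -12/13 0; 12/13 5/13 0; 0 0 1]
T2·T1 = [5/13 -12/13 -6; 12/13 5/13 -3; 0 0 1]
T3·…·T1 = [-5/13 12/13 6; 12/13 5/13 -3; 0 0 1]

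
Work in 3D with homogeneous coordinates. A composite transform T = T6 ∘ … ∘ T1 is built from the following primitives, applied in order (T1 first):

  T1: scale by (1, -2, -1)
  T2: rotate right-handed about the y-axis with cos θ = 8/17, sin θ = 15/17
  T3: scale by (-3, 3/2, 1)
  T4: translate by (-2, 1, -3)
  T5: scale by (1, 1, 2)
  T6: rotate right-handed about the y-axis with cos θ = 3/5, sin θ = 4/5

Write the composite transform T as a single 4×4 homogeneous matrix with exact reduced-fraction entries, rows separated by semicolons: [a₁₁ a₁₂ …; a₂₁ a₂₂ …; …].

T = [-192/85 0 71/85 -6; 0 -3 0 1; 6/85 0 -228/85 -2; 0 0 0 1]

T1 = [1 0 0 0; 0 -2 0 0; 0 0 -1 0; 0 0 0 1]
T2·T1 = [8/17 0 -15/17 0; 0 -2 0 0; -15/17 0 -8/17 0; 0 0 0 1]
T3·…·T1 = [-24/17 0 45/17 0; 0 -3 0 0; -15/17 0 -8/17 0; 0 0 0 1]
T4·…·T1 = [-24/17 0 45/17 -2; 0 -3 0 1; -15/17 0 -8/17 -3; 0 0 0 1]
T5·…·T1 = [-24/17 0 45/17 -2; 0 -3 0 1; -30/17 0 -16/17 -6; 0 0 0 1]
T6·…·T1 = [-192/85 0 71/85 -6; 0 -3 0 1; 6/85 0 -228/85 -2; 0 0 0 1]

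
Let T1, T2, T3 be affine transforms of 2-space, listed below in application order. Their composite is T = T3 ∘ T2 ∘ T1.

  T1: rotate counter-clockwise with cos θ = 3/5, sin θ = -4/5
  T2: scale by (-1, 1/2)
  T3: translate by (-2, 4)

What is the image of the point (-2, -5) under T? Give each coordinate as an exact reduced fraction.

T1 rotate counter-clockwise with cos θ = 3/5, sin θ = -4/5: (-2, -5) → (-26/5, -7/5)
T2 scale by (-1, 1/2): (-26/5, -7/5) → (26/5, -7/10)
T3 translate by (-2, 4): (26/5, -7/10) → (16/5, 33/10)

T(p) = (16/5, 33/10)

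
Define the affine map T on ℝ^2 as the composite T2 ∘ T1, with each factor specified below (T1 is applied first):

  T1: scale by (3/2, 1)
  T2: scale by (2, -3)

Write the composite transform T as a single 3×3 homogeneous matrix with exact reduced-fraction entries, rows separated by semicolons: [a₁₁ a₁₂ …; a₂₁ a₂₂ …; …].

T1 = [3/2 0 0; 0 1 0; 0 0 1]
T2·T1 = [3 0 0; 0 -3 0; 0 0 1]

T = [3 0 0; 0 -3 0; 0 0 1]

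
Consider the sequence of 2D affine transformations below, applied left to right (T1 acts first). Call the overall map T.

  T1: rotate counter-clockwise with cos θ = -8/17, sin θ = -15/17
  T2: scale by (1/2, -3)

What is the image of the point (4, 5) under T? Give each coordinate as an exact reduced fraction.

T(p) = (43/34, 300/17)

T1 rotate counter-clockwise with cos θ = -8/17, sin θ = -15/17: (4, 5) → (43/17, -100/17)
T2 scale by (1/2, -3): (43/17, -100/17) → (43/34, 300/17)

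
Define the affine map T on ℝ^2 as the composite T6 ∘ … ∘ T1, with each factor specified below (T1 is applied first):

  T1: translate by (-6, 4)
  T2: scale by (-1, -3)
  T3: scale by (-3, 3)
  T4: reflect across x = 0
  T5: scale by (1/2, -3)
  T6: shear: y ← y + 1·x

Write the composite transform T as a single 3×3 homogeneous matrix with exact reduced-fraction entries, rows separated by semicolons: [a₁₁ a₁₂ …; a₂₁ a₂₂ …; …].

T = [-3/2 0 9; -3/2 27 117; 0 0 1]

T1 = [1 0 -6; 0 1 4; 0 0 1]
T2·T1 = [-1 0 6; 0 -3 -12; 0 0 1]
T3·…·T1 = [3 0 -18; 0 -9 -36; 0 0 1]
T4·…·T1 = [-3 0 18; 0 -9 -36; 0 0 1]
T5·…·T1 = [-3/2 0 9; 0 27 108; 0 0 1]
T6·…·T1 = [-3/2 0 9; -3/2 27 117; 0 0 1]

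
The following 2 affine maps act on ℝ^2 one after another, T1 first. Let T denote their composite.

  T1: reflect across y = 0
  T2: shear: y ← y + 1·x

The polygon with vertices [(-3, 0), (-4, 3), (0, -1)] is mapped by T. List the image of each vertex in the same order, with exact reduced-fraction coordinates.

T1 reflect across y = 0: (-3, 0) → (-3, 0); (-4, 3) → (-4, -3); (0, -1) → (0, 1)
T2 shear: y ← y + 1·x: (-3, 0) → (-3, -3); (-4, -3) → (-4, -7); (0, 1) → (0, 1)

image vertices: (-3, -3), (-4, -7), (0, 1)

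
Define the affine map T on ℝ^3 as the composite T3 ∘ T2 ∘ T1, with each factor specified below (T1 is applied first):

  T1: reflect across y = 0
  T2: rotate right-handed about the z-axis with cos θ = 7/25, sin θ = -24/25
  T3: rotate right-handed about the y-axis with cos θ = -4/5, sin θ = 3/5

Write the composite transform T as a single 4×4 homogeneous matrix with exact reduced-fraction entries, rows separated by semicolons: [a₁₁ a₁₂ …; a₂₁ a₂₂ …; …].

T1 = [1 0 0 0; 0 -1 0 0; 0 0 1 0; 0 0 0 1]
T2·T1 = [7/25 -24/25 0 0; -24/25 -7/25 0 0; 0 0 1 0; 0 0 0 1]
T3·…·T1 = [-28/125 96/125 3/5 0; -24/25 -7/25 0 0; -21/125 72/125 -4/5 0; 0 0 0 1]

T = [-28/125 96/125 3/5 0; -24/25 -7/25 0 0; -21/125 72/125 -4/5 0; 0 0 0 1]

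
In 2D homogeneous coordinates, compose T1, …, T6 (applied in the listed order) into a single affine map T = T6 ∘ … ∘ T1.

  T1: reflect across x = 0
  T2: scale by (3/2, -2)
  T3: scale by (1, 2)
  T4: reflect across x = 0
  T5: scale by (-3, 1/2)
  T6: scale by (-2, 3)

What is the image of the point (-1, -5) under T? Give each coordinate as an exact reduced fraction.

T(p) = (-9, 30)

T1 reflect across x = 0: (-1, -5) → (1, -5)
T2 scale by (3/2, -2): (1, -5) → (3/2, 10)
T3 scale by (1, 2): (3/2, 10) → (3/2, 20)
T4 reflect across x = 0: (3/2, 20) → (-3/2, 20)
T5 scale by (-3, 1/2): (-3/2, 20) → (9/2, 10)
T6 scale by (-2, 3): (9/2, 10) → (-9, 30)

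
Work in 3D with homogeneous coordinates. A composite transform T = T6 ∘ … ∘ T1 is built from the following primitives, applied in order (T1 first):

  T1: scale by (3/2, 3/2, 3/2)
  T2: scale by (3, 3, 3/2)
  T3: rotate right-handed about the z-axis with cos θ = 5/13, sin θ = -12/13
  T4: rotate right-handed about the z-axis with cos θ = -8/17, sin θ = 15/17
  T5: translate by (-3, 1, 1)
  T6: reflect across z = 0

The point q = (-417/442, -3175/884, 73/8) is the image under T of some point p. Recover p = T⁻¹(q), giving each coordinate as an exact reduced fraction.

p = (-1/2, -1, -9/2)

T1 = [3/2 0 0 0; 0 3/2 0 0; 0 0 3/2 0; 0 0 0 1]
T2·T1 = [9/2 0 0 0; 0 9/2 0 0; 0 0 9/4 0; 0 0 0 1]
T3·…·T1 = [45/26 54/13 0 0; -54/13 45/26 0 0; 0 0 9/4 0; 0 0 0 1]
T4·…·T1 = [630/221 -1539/442 0 0; 1539/442 630/221 0 0; 0 0 9/4 0; 0 0 0 1]
T5·…·T1 = [630/221 -1539/442 0 -3; 1539/442 630/221 0 1; 0 0 9/4 1; 0 0 0 1]
T6·…·T1 = [630/221 -1539/442 0 -3; 1539/442 630/221 0 1; 0 0 -9/4 -1; 0 0 0 1]
det M = -729/16; M⁻¹ = [280/1989 38/221 0 166/663; -38/221 280/1989 0 -1306/1989; 0 0 -4/9 -4/9; 0 0 0 1]
M⁻¹ · (-417/442, -3175/884, 73/8)ᵀ = (-1/2, -1, -9/2)ᵀ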